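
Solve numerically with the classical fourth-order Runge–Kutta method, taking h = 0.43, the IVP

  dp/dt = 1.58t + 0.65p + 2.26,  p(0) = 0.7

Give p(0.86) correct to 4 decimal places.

4.5381

RK4: k1 = f(t_n, p_n); k2 = f(t_n + h/2, p_n + (h/2)·k1); k3 = f(t_n + h/2, p_n + (h/2)·k2); k4 = f(t_n + h, p_n + h·k3); p_{n+1} = p_n + (h/6)·(k1 + 2k2 + 2k3 + k4).
t=0.000000, p=0.700000:
  k1 = f(0.000000, 0.700000) = 2.715000
  k2 = f(0.215000, 1.283725) = 3.434121
  k3 = f(0.215000, 1.438336) = 3.534618
  k4 = f(0.430000, 2.219886) = 4.382326
  p ← 0.700000 + (0.43/6)·(k1 + 2k2 + 2k3 + k4) = 2.207494
t=0.430000, p=2.207494:
  k1 = f(0.430000, 2.207494) = 4.374271
  k2 = f(0.645000, 3.147963) = 5.325276
  k3 = f(0.645000, 3.352429) = 5.458179
  k4 = f(0.860000, 4.554511) = 6.579232
  p ← 2.207494 + (0.43/6)·(k1 + 2k2 + 2k3 + k4) = 4.538124
p(0.86) ≈ 4.5381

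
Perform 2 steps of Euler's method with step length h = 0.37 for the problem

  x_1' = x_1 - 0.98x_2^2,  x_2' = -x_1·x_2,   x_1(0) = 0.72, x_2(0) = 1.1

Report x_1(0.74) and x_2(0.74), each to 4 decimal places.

0.5142, 0.6434

Euler on (x_1,x_2): x_1_{n+1} = x_1_n + h·x_1', x_2_{n+1} = x_2_n + h·x_2'.
0.000000: (0.720000, 1.100000); f=(-0.465800, -0.792000) → (0.547654, 0.806960)
0.370000: (0.547654, 0.806960); f=(-0.090507, -0.441935) → (0.514167, 0.643444)
(x_1(0.74), x_2(0.74)) ≈ (0.5142, 0.6434)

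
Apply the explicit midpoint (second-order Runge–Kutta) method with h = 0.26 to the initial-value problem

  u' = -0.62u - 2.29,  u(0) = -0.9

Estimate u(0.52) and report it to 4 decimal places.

-1.6667

Midpoint: k1 = f(t_n, u_n); k2 = f(t_n + h/2, u_n + (h/2)·k1); u_{n+1} = u_n + h·k2.
t=0.000000, u=-0.900000:
  k1 = f(0.000000, -0.900000) = -1.732000
  k2 = f(0.130000, -1.125160) = -1.592401
  u ← -0.900000 + 0.26·(-1.592401) = -1.314024
t=0.260000, u=-1.314024:
  k1 = f(0.260000, -1.314024) = -1.475305
  k2 = f(0.390000, -1.505814) = -1.356395
  u ← -1.314024 + 0.26·(-1.356395) = -1.666687
u(0.52) ≈ -1.6667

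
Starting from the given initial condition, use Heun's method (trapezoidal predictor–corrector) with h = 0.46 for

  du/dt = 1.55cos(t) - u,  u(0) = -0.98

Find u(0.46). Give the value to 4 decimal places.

Heun: k1 = f(t_n, u_n); k2 = f(t_n + h, u_n + h·k1); u_{n+1} = u_n + (h/2)·(k1 + k2).
t=0.000000, u=-0.980000:
  k1 = f(0.000000, -0.980000) = 2.530000
  k2 = f(0.460000, 0.183800) = 1.205081
  u ← -0.980000 + (0.46/2)·(2.530000 + 1.205081) = -0.120931
u(0.46) ≈ -0.1209

-0.1209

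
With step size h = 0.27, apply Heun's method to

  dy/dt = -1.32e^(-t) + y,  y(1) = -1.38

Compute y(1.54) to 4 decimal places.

-2.6313

Heun: k1 = f(t_n, y_n); k2 = f(t_n + h, y_n + h·k1); y_{n+1} = y_n + (h/2)·(k1 + k2).
t=1.000000, y=-1.380000:
  k1 = f(1.000000, -1.380000) = -1.865601
  k2 = f(1.270000, -1.883712) = -2.254410
  y ← -1.380000 + (0.27/2)·(-1.865601 + (-2.254410)) = -1.936201
t=1.270000, y=-1.936201:
  k1 = f(1.270000, -1.936201) = -2.306899
  k2 = f(1.540000, -2.559064) = -2.842047
  y ← -1.936201 + (0.27/2)·(-2.306899 + (-2.842047)) = -2.631309
y(1.54) ≈ -2.6313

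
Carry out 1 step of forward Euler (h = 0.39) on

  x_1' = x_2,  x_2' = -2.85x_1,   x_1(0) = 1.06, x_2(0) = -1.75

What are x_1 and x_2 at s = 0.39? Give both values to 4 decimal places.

Euler on (x_1,x_2): x_1_{n+1} = x_1_n + h·x_1', x_2_{n+1} = x_2_n + h·x_2'.
0.000000: (1.060000, -1.750000); f=(-1.750000, -3.021000) → (0.377500, -2.928190)
(x_1(0.39), x_2(0.39)) ≈ (0.3775, -2.9282)

0.3775, -2.9282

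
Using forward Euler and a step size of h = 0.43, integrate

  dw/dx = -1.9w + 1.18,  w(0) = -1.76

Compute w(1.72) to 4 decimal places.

0.6184

Euler: w_{n+1} = w_n + h·f(x_n, w_n).
x=0.000000, w=-1.760000: f=4.524000 → w ← -1.760000 + 0.43·4.524000 = 0.185320
x=0.430000, w=0.185320: f=0.827892 → w ← 0.185320 + 0.43·0.827892 = 0.541314
x=0.860000, w=0.541314: f=0.151504 → w ← 0.541314 + 0.43·0.151504 = 0.606460
x=1.290000, w=0.606460: f=0.027725 → w ← 0.606460 + 0.43·0.027725 = 0.618382
w(1.72) ≈ 0.6184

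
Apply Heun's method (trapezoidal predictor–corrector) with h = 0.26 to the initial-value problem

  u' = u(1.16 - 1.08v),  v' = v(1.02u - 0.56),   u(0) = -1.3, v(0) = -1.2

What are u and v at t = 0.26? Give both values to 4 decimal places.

-2.2192, -0.6885

Heun on (u,v): k1 = f(t_n, state_n); k2 = f(t_n + h, state_n + h·k1); state_{n+1} = state_n + (h/2)·(k1 + k2).
0.000000: (-1.300000, -1.200000)
  k1 = (-3.192800, 2.263200)
  predictor → (-2.130128, -0.611568)
  k2 = (-3.877884, 1.671251)
  → (-2.219189, -0.688521)
(u(0.26), v(0.26)) ≈ (-2.2192, -0.6885)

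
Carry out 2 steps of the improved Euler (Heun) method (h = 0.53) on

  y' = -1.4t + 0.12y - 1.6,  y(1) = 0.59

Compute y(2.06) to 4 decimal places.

Heun: k1 = f(t_n, y_n); k2 = f(t_n + h, y_n + h·k1); y_{n+1} = y_n + (h/2)·(k1 + k2).
t=1.000000, y=0.590000:
  k1 = f(1.000000, 0.590000) = -2.929200
  k2 = f(1.530000, -0.962476) = -3.857497
  y ← 0.590000 + (0.53/2)·(-2.929200 + (-3.857497)) = -1.208475
t=1.530000, y=-1.208475:
  k1 = f(1.530000, -1.208475) = -3.887017
  k2 = f(2.060000, -3.268594) = -4.876231
  y ← -1.208475 + (0.53/2)·(-3.887017 + (-4.876231)) = -3.530736
y(2.06) ≈ -3.5307

-3.5307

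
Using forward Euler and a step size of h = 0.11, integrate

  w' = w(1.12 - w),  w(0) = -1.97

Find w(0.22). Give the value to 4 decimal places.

Euler: w_{n+1} = w_n + h·f(t_n, w_n).
t=0.000000, w=-1.970000: f=-6.087300 → w ← -1.970000 + 0.11·(-6.087300) = -2.639603
t=0.110000, w=-2.639603: f=-9.923859 → w ← -2.639603 + 0.11·(-9.923859) = -3.731228
w(0.22) ≈ -3.7312

-3.7312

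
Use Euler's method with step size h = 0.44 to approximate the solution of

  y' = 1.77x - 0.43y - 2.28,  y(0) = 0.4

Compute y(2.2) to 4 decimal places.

-0.4668

Euler: y_{n+1} = y_n + h·f(x_n, y_n).
x=0.000000, y=0.400000: f=-2.452000 → y ← 0.400000 + 0.44·(-2.452000) = -0.678880
x=0.440000, y=-0.678880: f=-1.209282 → y ← -0.678880 + 0.44·(-1.209282) = -1.210964
x=0.880000, y=-1.210964: f=-0.201686 → y ← -1.210964 + 0.44·(-0.201686) = -1.299706
x=1.320000, y=-1.299706: f=0.615273 → y ← -1.299706 + 0.44·0.615273 = -1.028985
x=1.760000, y=-1.028985: f=1.277664 → y ← -1.028985 + 0.44·1.277664 = -0.466813
y(2.2) ≈ -0.4668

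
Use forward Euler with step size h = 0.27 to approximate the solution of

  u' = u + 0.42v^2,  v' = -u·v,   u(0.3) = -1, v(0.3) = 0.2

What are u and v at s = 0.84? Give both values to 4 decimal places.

Euler on (u,v): u_{n+1} = u_n + h·u', v_{n+1} = v_n + h·v'.
0.300000: (-1.000000, 0.200000); f=(-0.983200, 0.200000) → (-1.265464, 0.254000)
0.570000: (-1.265464, 0.254000); f=(-1.238367, 0.321428) → (-1.599823, 0.340786)
(u(0.84), v(0.84)) ≈ (-1.5998, 0.3408)

-1.5998, 0.3408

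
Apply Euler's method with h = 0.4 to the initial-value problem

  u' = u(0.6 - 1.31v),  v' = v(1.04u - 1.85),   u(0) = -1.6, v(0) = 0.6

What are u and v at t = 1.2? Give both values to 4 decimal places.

-2.4193, -0.0505

Euler on (u,v): u_{n+1} = u_n + h·u', v_{n+1} = v_n + h·v'.
0.000000: (-1.600000, 0.600000); f=(0.297600, -2.108400) → (-1.480960, -0.243360)
0.400000: (-1.480960, -0.243360); f=(-1.360708, 0.825039) → (-2.025243, 0.086655)
0.800000: (-2.025243, 0.086655); f=(-0.985243, -0.342831) → (-2.419341, -0.050477)
(u(1.2), v(1.2)) ≈ (-2.4193, -0.0505)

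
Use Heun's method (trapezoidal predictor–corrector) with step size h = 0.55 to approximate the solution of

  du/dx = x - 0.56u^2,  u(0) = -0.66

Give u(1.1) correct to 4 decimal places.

-0.3290

Heun: k1 = f(x_n, u_n); k2 = f(x_n + h, u_n + h·k1); u_{n+1} = u_n + (h/2)·(k1 + k2).
x=0.000000, u=-0.660000:
  k1 = f(0.000000, -0.660000) = -0.243936
  k2 = f(0.550000, -0.794165) = 0.196809
  u ← -0.660000 + (0.55/2)·(-0.243936 + 0.196809) = -0.672960
x=0.550000, u=-0.672960:
  k1 = f(0.550000, -0.672960) = 0.296390
  k2 = f(1.100000, -0.509945) = 0.954375
  u ← -0.672960 + (0.55/2)·(0.296390 + 0.954375) = -0.328999
u(1.1) ≈ -0.3290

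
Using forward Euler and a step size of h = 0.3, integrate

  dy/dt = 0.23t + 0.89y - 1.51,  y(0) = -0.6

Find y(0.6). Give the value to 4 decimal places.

-1.9694

Euler: y_{n+1} = y_n + h·f(t_n, y_n).
t=0.000000, y=-0.600000: f=-2.044000 → y ← -0.600000 + 0.3·(-2.044000) = -1.213200
t=0.300000, y=-1.213200: f=-2.520748 → y ← -1.213200 + 0.3·(-2.520748) = -1.969424
y(0.6) ≈ -1.9694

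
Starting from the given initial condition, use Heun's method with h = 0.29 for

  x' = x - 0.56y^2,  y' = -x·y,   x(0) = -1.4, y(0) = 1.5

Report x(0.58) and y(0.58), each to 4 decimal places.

Heun on (x,y): k1 = f(t_n, state_n); k2 = f(t_n + h, state_n + h·k1); state_{n+1} = state_n + (h/2)·(k1 + k2).
0.000000: (-1.400000, 1.500000)
  k1 = (-2.660000, 2.100000)
  predictor → (-2.171400, 2.109000)
  k2 = (-4.662213, 4.579483)
  → (-2.461721, 2.468525)
0.290000: (-2.461721, 2.468525)
  k1 = (-5.874146, 6.076820)
  predictor → (-4.165223, 4.230803)
  k2 = (-14.189050, 17.622237)
  → (-5.370884, 5.904888)
(x(0.58), y(0.58)) ≈ (-5.3709, 5.9049)

-5.3709, 5.9049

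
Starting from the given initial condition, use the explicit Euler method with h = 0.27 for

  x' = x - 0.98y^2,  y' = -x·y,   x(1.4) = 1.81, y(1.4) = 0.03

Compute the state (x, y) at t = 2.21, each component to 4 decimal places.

3.7071, 0.0012

Euler on (x,y): x_{n+1} = x_n + h·x', y_{n+1} = y_n + h·y'.
1.400000: (1.810000, 0.030000); f=(1.809118, -0.054300) → (2.298462, 0.015339)
1.670000: (2.298462, 0.015339); f=(2.298231, -0.035256) → (2.918984, 0.005820)
1.940000: (2.918984, 0.005820); f=(2.918951, -0.016988) → (3.707101, 0.001233)
(x(2.21), y(2.21)) ≈ (3.7071, 0.0012)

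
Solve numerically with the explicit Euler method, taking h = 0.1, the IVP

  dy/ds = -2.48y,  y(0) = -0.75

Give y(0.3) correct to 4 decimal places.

Euler: y_{n+1} = y_n + h·f(s_n, y_n).
s=0.000000, y=-0.750000: f=1.860000 → y ← -0.750000 + 0.1·1.860000 = -0.564000
s=0.100000, y=-0.564000: f=1.398720 → y ← -0.564000 + 0.1·1.398720 = -0.424128
s=0.200000, y=-0.424128: f=1.051837 → y ← -0.424128 + 0.1·1.051837 = -0.318944
y(0.3) ≈ -0.3189

-0.3189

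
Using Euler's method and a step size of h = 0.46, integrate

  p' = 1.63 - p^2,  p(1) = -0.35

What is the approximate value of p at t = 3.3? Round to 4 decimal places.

1.2772

Euler: p_{n+1} = p_n + h·f(t_n, p_n).
t=1.000000, p=-0.350000: f=1.507500 → p ← -0.350000 + 0.46·1.507500 = 0.343450
t=1.460000, p=0.343450: f=1.512042 → p ← 0.343450 + 0.46·1.512042 = 1.038989
t=1.920000, p=1.038989: f=0.550501 → p ← 1.038989 + 0.46·0.550501 = 1.292220
t=2.380000, p=1.292220: f=-0.039832 → p ← 1.292220 + 0.46·(-0.039832) = 1.273897
t=2.840000, p=1.273897: f=0.007186 → p ← 1.273897 + 0.46·0.007186 = 1.277203
p(3.3) ≈ 1.2772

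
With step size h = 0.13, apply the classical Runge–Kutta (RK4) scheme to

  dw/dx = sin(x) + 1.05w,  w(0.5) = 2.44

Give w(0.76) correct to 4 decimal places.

3.3801

RK4: k1 = f(x_n, w_n); k2 = f(x_n + h/2, w_n + (h/2)·k1); k3 = f(x_n + h/2, w_n + (h/2)·k2); k4 = f(x_n + h, w_n + h·k3); w_{n+1} = w_n + (h/6)·(k1 + 2k2 + 2k3 + k4).
x=0.500000, w=2.440000:
  k1 = f(0.500000, 2.440000) = 3.041426
  k2 = f(0.565000, 2.637693) = 3.304993
  k3 = f(0.565000, 2.654825) = 3.322982
  k4 = f(0.630000, 2.871988) = 3.604732
  w ← 2.440000 + (0.13/6)·(k1 + 2k2 + 2k3 + k4) = 2.871212
x=0.630000, w=2.871212:
  k1 = f(0.630000, 2.871212) = 3.603918
  k2 = f(0.695000, 3.105467) = 3.901126
  k3 = f(0.695000, 3.124785) = 3.921410
  k4 = f(0.760000, 3.380996) = 4.238967
  w ← 2.871212 + (0.13/6)·(k1 + 2k2 + 2k3 + k4) = 3.380118
w(0.76) ≈ 3.3801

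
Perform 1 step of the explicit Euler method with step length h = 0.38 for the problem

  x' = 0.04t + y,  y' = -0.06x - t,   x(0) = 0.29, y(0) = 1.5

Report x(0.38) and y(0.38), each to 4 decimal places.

0.8600, 1.4934

Euler on (x,y): x_{n+1} = x_n + h·x', y_{n+1} = y_n + h·y'.
0.000000: (0.290000, 1.500000); f=(1.500000, -0.017400) → (0.860000, 1.493388)
(x(0.38), y(0.38)) ≈ (0.8600, 1.4934)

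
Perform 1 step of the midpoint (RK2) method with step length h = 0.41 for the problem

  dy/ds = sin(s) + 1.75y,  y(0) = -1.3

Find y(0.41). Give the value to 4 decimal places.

-2.4839

Midpoint: k1 = f(s_n, y_n); k2 = f(s_n + h/2, y_n + (h/2)·k1); y_{n+1} = y_n + h·k2.
s=0.000000, y=-1.300000:
  k1 = f(0.000000, -1.300000) = -2.275000
  k2 = f(0.205000, -1.766375) = -2.887589
  y ← -1.300000 + 0.41·(-2.887589) = -2.483912
y(0.41) ≈ -2.4839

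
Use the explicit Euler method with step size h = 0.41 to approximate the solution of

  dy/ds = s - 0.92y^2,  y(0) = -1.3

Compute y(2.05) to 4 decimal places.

-221.5793

Euler: y_{n+1} = y_n + h·f(s_n, y_n).
s=0.000000, y=-1.300000: f=-1.554800 → y ← -1.300000 + 0.41·(-1.554800) = -1.937468
s=0.410000, y=-1.937468: f=-3.043480 → y ← -1.937468 + 0.41·(-3.043480) = -3.185295
s=0.820000, y=-3.185295: f=-8.514414 → y ← -3.185295 + 0.41·(-8.514414) = -6.676204
s=1.230000, y=-6.676204: f=-39.775969 → y ← -6.676204 + 0.41·(-39.775969) = -22.984351
s=1.640000, y=-22.984351: f=-484.377979 → y ← -22.984351 + 0.41·(-484.377979) = -221.579323
y(2.05) ≈ -221.5793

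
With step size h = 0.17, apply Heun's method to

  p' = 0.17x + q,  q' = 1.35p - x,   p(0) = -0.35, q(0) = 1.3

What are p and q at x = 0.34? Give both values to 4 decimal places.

0.0781, 1.1812

Heun on (p,q): k1 = f(x_n, state_n); k2 = f(x_n + h, state_n + h·k1); state_{n+1} = state_n + (h/2)·(k1 + k2).
0.000000: (-0.350000, 1.300000)
  k1 = (1.300000, -0.472500)
  predictor → (-0.129000, 1.219675)
  k2 = (1.248575, -0.344150)
  → (-0.133371, 1.230585)
0.170000: (-0.133371, 1.230585)
  k1 = (1.259485, -0.350051)
  predictor → (0.080741, 1.171076)
  k2 = (1.228876, -0.230999)
  → (0.078140, 1.181195)
(p(0.34), q(0.34)) ≈ (0.0781, 1.1812)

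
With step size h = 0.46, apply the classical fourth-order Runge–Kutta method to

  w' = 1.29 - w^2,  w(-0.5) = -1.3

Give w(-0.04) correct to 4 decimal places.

RK4: k1 = f(s_n, w_n); k2 = f(s_n + h/2, w_n + (h/2)·k1); k3 = f(s_n + h/2, w_n + (h/2)·k2); k4 = f(s_n + h, w_n + h·k3); w_{n+1} = w_n + (h/6)·(k1 + 2k2 + 2k3 + k4).
s=-0.500000, w=-1.300000:
  k1 = f(-0.500000, -1.300000) = -0.400000
  k2 = f(-0.270000, -1.392000) = -0.647664
  k3 = f(-0.270000, -1.448963) = -0.809493
  k4 = f(-0.040000, -1.672367) = -1.506811
  w ← -1.300000 + (0.46/6)·(k1 + 2k2 + 2k3 + k4) = -1.669620
w(-0.04) ≈ -1.6696

-1.6696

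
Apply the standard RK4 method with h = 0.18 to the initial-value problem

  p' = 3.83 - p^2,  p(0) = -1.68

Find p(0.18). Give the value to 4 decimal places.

-1.4347

RK4: k1 = f(x_n, p_n); k2 = f(x_n + h/2, p_n + (h/2)·k1); k3 = f(x_n + h/2, p_n + (h/2)·k2); k4 = f(x_n + h, p_n + h·k3); p_{n+1} = p_n + (h/6)·(k1 + 2k2 + 2k3 + k4).
x=0.000000, p=-1.680000:
  k1 = f(0.000000, -1.680000) = 1.007600
  k2 = f(0.090000, -1.589316) = 1.304075
  k3 = f(0.090000, -1.562633) = 1.388177
  k4 = f(0.180000, -1.430128) = 1.784734
  p ← -1.680000 + (0.18/6)·(k1 + 2k2 + 2k3 + k4) = -1.434695
p(0.18) ≈ -1.4347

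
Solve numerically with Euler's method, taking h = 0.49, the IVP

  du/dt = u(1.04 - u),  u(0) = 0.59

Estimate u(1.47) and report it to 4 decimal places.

0.9175

Euler: u_{n+1} = u_n + h·f(t_n, u_n).
t=0.000000, u=0.590000: f=0.265500 → u ← 0.590000 + 0.49·0.265500 = 0.720095
t=0.490000, u=0.720095: f=0.230362 → u ← 0.720095 + 0.49·0.230362 = 0.832972
t=0.980000, u=0.832972: f=0.172448 → u ← 0.832972 + 0.49·0.172448 = 0.917472
u(1.47) ≈ 0.9175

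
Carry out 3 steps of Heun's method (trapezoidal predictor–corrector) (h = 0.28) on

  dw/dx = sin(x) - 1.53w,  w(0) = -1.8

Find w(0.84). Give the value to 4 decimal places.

-0.2977

Heun: k1 = f(x_n, w_n); k2 = f(x_n + h, w_n + h·k1); w_{n+1} = w_n + (h/2)·(k1 + k2).
x=0.000000, w=-1.800000:
  k1 = f(0.000000, -1.800000) = 2.754000
  k2 = f(0.280000, -1.028880) = 1.850542
  w ← -1.800000 + (0.28/2)·(2.754000 + 1.850542) = -1.155364
x=0.280000, w=-1.155364:
  k1 = f(0.280000, -1.155364) = 2.044063
  k2 = f(0.560000, -0.583027) = 1.423217
  w ← -1.155364 + (0.28/2)·(2.044063 + 1.423217) = -0.669945
x=0.560000, w=-0.669945:
  k1 = f(0.560000, -0.669945) = 1.556202
  k2 = f(0.840000, -0.234208) = 1.102982
  w ← -0.669945 + (0.28/2)·(1.556202 + 1.102982) = -0.297659
w(0.84) ≈ -0.2977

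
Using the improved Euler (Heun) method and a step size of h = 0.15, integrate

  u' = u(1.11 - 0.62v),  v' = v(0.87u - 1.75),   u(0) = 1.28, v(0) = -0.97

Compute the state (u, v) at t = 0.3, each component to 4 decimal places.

Heun on (u,v): k1 = f(t_n, state_n); k2 = f(t_n + h, state_n + h·k1); state_{n+1} = state_n + (h/2)·(k1 + k2).
0.000000: (1.280000, -0.970000)
  k1 = (2.190592, 0.617308)
  predictor → (1.608589, -0.877404)
  k2 = (2.660590, 0.307554)
  → (1.643839, -0.900635)
0.150000: (1.643839, -0.900635)
  k1 = (2.742570, 0.288078)
  predictor → (2.055224, -0.857424)
  k2 = (3.373862, -0.032621)
  → (2.102571, -0.881476)
(u(0.3), v(0.3)) ≈ (2.1026, -0.8815)

2.1026, -0.8815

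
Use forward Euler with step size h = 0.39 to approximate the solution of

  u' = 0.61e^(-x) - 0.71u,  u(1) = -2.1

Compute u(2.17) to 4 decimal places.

-0.6653

Euler: u_{n+1} = u_n + h·f(x_n, u_n).
x=1.000000, u=-2.100000: f=1.715406 → u ← -2.100000 + 0.39·1.715406 = -1.430991
x=1.390000, u=-1.430991: f=1.167940 → u ← -1.430991 + 0.39·1.167940 = -0.975495
x=1.780000, u=-0.975495: f=0.795471 → u ← -0.975495 + 0.39·0.795471 = -0.665261
u(2.17) ≈ -0.6653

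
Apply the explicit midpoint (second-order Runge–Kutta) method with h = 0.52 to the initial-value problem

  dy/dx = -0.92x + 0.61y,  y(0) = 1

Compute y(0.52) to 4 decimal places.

1.2431

Midpoint: k1 = f(x_n, y_n); k2 = f(x_n + h/2, y_n + (h/2)·k1); y_{n+1} = y_n + h·k2.
x=0.000000, y=1.000000:
  k1 = f(0.000000, 1.000000) = 0.610000
  k2 = f(0.260000, 1.158600) = 0.467546
  y ← 1.000000 + 0.52·0.467546 = 1.243124
y(0.52) ≈ 1.2431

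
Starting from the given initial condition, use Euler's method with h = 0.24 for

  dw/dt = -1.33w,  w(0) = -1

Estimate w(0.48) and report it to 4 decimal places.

-0.4635

Euler: w_{n+1} = w_n + h·f(t_n, w_n).
t=0.000000, w=-1.000000: f=1.330000 → w ← -1.000000 + 0.24·1.330000 = -0.680800
t=0.240000, w=-0.680800: f=0.905464 → w ← -0.680800 + 0.24·0.905464 = -0.463489
w(0.48) ≈ -0.4635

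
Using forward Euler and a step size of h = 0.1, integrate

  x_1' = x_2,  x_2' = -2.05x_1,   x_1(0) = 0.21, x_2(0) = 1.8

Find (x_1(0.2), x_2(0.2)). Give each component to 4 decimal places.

0.5657, 1.6770

Euler on (x_1,x_2): x_1_{n+1} = x_1_n + h·x_1', x_2_{n+1} = x_2_n + h·x_2'.
0.000000: (0.210000, 1.800000); f=(1.800000, -0.430500) → (0.390000, 1.756950)
0.100000: (0.390000, 1.756950); f=(1.756950, -0.799500) → (0.565695, 1.677000)
(x_1(0.2), x_2(0.2)) ≈ (0.5657, 1.6770)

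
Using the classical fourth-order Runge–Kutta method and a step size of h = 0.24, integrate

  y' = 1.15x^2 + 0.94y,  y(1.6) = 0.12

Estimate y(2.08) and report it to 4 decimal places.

2.5174

RK4: k1 = f(x_n, y_n); k2 = f(x_n + h/2, y_n + (h/2)·k1); k3 = f(x_n + h/2, y_n + (h/2)·k2); k4 = f(x_n + h, y_n + h·k3); y_{n+1} = y_n + (h/6)·(k1 + 2k2 + 2k3 + k4).
x=1.600000, y=0.120000:
  k1 = f(1.600000, 0.120000) = 3.056800
  k2 = f(1.720000, 0.486816) = 3.859767
  k3 = f(1.720000, 0.583172) = 3.950342
  k4 = f(1.840000, 1.068082) = 4.897437
  y ← 0.120000 + (0.24/6)·(k1 + 2k2 + 2k3 + k4) = 1.062978
x=1.840000, y=1.062978:
  k1 = f(1.840000, 1.062978) = 4.892639
  k2 = f(1.960000, 1.650095) = 5.968929
  k3 = f(1.960000, 1.779250) = 6.090335
  k4 = f(2.080000, 2.524659) = 7.348539
  y ← 1.062978 + (0.24/6)·(k1 + 2k2 + 2k3 + k4) = 2.517366
y(2.08) ≈ 2.5174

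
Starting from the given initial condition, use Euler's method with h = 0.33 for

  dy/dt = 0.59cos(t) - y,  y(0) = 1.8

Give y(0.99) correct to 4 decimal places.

Euler: y_{n+1} = y_n + h·f(t_n, y_n).
t=0.000000, y=1.800000: f=-1.210000 → y ← 1.800000 + 0.33·(-1.210000) = 1.400700
t=0.330000, y=1.400700: f=-0.842535 → y ← 1.400700 + 0.33·(-0.842535) = 1.122663
t=0.660000, y=1.122663: f=-0.656568 → y ← 1.122663 + 0.33·(-0.656568) = 0.905996
y(0.99) ≈ 0.9060

0.9060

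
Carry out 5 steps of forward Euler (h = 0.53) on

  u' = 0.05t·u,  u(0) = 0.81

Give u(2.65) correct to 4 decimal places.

Euler: u_{n+1} = u_n + h·f(t_n, u_n).
t=0.000000, u=0.810000: f=0.000000 → u ← 0.810000 + 0.53·0.000000 = 0.810000
t=0.530000, u=0.810000: f=0.021465 → u ← 0.810000 + 0.53·0.021465 = 0.821376
t=1.060000, u=0.821376: f=0.043533 → u ← 0.821376 + 0.53·0.043533 = 0.844449
t=1.590000, u=0.844449: f=0.067134 → u ← 0.844449 + 0.53·0.067134 = 0.880030
t=2.120000, u=0.880030: f=0.093283 → u ← 0.880030 + 0.53·0.093283 = 0.929470
u(2.65) ≈ 0.9295

0.9295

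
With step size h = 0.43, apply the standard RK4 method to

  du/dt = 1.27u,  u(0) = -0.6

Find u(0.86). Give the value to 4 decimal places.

RK4: k1 = f(t_n, u_n); k2 = f(t_n + h/2, u_n + (h/2)·k1); k3 = f(t_n + h/2, u_n + (h/2)·k2); k4 = f(t_n + h, u_n + h·k3); u_{n+1} = u_n + (h/6)·(k1 + 2k2 + 2k3 + k4).
t=0.000000, u=-0.600000:
  k1 = f(0.000000, -0.600000) = -0.762000
  k2 = f(0.215000, -0.763830) = -0.970064
  k3 = f(0.215000, -0.808564) = -1.026876
  k4 = f(0.430000, -1.041557) = -1.322777
  u ← -0.600000 + (0.43/6)·(k1 + 2k2 + 2k3 + k4) = -1.035637
t=0.430000, u=-1.035637:
  k1 = f(0.430000, -1.035637) = -1.315259
  k2 = f(0.645000, -1.318418) = -1.674391
  k3 = f(0.645000, -1.395631) = -1.772451
  k4 = f(0.860000, -1.797791) = -2.283195
  u ← -1.035637 + (0.43/6)·(k1 + 2k2 + 2k3 + k4) = -1.787574
u(0.86) ≈ -1.7876

-1.7876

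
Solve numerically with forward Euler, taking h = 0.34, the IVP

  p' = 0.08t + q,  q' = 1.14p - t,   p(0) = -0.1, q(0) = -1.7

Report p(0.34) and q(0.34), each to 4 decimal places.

-0.6780, -1.7388

Euler on (p,q): p_{n+1} = p_n + h·p', q_{n+1} = q_n + h·q'.
0.000000: (-0.100000, -1.700000); f=(-1.700000, -0.114000) → (-0.678000, -1.738760)
(p(0.34), q(0.34)) ≈ (-0.6780, -1.7388)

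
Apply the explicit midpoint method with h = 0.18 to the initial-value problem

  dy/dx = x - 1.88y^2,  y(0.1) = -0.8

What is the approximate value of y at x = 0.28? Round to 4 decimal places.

Midpoint: k1 = f(x_n, y_n); k2 = f(x_n + h/2, y_n + (h/2)·k1); y_{n+1} = y_n + h·k2.
x=0.100000, y=-0.800000:
  k1 = f(0.100000, -0.800000) = -1.103200
  k2 = f(0.190000, -0.899288) = -1.330392
  y ← -0.800000 + 0.18·(-1.330392) = -1.039470
y(0.28) ≈ -1.0395

-1.0395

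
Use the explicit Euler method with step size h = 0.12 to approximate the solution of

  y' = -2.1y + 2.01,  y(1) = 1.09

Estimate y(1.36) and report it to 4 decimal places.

Euler: y_{n+1} = y_n + h·f(x_n, y_n).
x=1.000000, y=1.090000: f=-0.279000 → y ← 1.090000 + 0.12·(-0.279000) = 1.056520
x=1.120000, y=1.056520: f=-0.208692 → y ← 1.056520 + 0.12·(-0.208692) = 1.031477
x=1.240000, y=1.031477: f=-0.156102 → y ← 1.031477 + 0.12·(-0.156102) = 1.012745
y(1.36) ≈ 1.0127

1.0127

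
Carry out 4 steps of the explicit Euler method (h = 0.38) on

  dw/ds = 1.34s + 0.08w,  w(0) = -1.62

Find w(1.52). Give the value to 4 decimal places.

Euler: w_{n+1} = w_n + h·f(s_n, w_n).
s=0.000000, w=-1.620000: f=-0.129600 → w ← -1.620000 + 0.38·(-0.129600) = -1.669248
s=0.380000, w=-1.669248: f=0.375660 → w ← -1.669248 + 0.38·0.375660 = -1.526497
s=0.760000, w=-1.526497: f=0.896280 → w ← -1.526497 + 0.38·0.896280 = -1.185911
s=1.140000, w=-1.185911: f=1.432727 → w ← -1.185911 + 0.38·1.432727 = -0.641474
w(1.52) ≈ -0.6415

-0.6415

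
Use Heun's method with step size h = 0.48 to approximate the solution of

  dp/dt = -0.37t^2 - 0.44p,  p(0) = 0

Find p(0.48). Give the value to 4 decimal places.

Heun: k1 = f(t_n, p_n); k2 = f(t_n + h, p_n + h·k1); p_{n+1} = p_n + (h/2)·(k1 + k2).
t=0.000000, p=0.000000:
  k1 = f(0.000000, 0.000000) = 0.000000
  k2 = f(0.480000, 0.000000) = -0.085248
  p ← 0.000000 + (0.48/2)·(0.000000 + (-0.085248)) = -0.020460
p(0.48) ≈ -0.0205

-0.0205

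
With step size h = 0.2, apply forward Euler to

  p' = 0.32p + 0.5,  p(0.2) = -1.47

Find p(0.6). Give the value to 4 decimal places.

-1.4578

Euler: p_{n+1} = p_n + h·f(t_n, p_n).
t=0.200000, p=-1.470000: f=0.029600 → p ← -1.470000 + 0.2·0.029600 = -1.464080
t=0.400000, p=-1.464080: f=0.031494 → p ← -1.464080 + 0.2·0.031494 = -1.457781
p(0.6) ≈ -1.4578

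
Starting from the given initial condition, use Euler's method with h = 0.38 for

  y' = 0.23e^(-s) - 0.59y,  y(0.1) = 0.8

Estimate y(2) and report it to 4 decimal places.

0.3379

Euler: y_{n+1} = y_n + h·f(s_n, y_n).
s=0.100000, y=0.800000: f=-0.263887 → y ← 0.800000 + 0.38·(-0.263887) = 0.699723
s=0.480000, y=0.699723: f=-0.270516 → y ← 0.699723 + 0.38·(-0.270516) = 0.596927
s=0.860000, y=0.596927: f=-0.254859 → y ← 0.596927 + 0.38·(-0.254859) = 0.500080
s=1.240000, y=0.500080: f=-0.228489 → y ← 0.500080 + 0.38·(-0.228489) = 0.413254
s=1.620000, y=0.413254: f=-0.198303 → y ← 0.413254 + 0.38·(-0.198303) = 0.337899
y(2) ≈ 0.3379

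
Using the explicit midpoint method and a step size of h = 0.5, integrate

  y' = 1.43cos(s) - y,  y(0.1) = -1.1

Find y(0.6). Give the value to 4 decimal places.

-0.1937

Midpoint: k1 = f(s_n, y_n); k2 = f(s_n + h/2, y_n + (h/2)·k1); y_{n+1} = y_n + h·k2.
s=0.100000, y=-1.100000:
  k1 = f(0.100000, -1.100000) = 2.522856
  k2 = f(0.350000, -0.469286) = 1.812589
  y ← -1.100000 + 0.5·1.812589 = -0.193706
y(0.6) ≈ -0.1937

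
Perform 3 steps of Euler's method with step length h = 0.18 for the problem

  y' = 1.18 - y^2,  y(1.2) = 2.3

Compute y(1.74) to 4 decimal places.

Euler: y_{n+1} = y_n + h·f(t_n, y_n).
t=1.200000, y=2.300000: f=-4.110000 → y ← 2.300000 + 0.18·(-4.110000) = 1.560200
t=1.380000, y=1.560200: f=-1.254224 → y ← 1.560200 + 0.18·(-1.254224) = 1.334440
t=1.560000, y=1.334440: f=-0.600729 → y ← 1.334440 + 0.18·(-0.600729) = 1.226308
y(1.74) ≈ 1.2263

1.2263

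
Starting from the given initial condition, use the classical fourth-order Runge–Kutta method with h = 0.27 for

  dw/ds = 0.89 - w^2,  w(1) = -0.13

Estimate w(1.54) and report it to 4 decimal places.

0.3346

RK4: k1 = f(s_n, w_n); k2 = f(s_n + h/2, w_n + (h/2)·k1); k3 = f(s_n + h/2, w_n + (h/2)·k2); k4 = f(s_n + h, w_n + h·k3); w_{n+1} = w_n + (h/6)·(k1 + 2k2 + 2k3 + k4).
s=1.000000, w=-0.130000:
  k1 = f(1.000000, -0.130000) = 0.873100
  k2 = f(1.135000, -0.012132) = 0.889853
  k3 = f(1.135000, -0.009870) = 0.889903
  k4 = f(1.270000, 0.110274) = 0.877840
  w ← -0.130000 + (0.27/6)·(k1 + 2k2 + 2k3 + k4) = 0.108970
s=1.270000, w=0.108970:
  k1 = f(1.270000, 0.108970) = 0.878125
  k2 = f(1.405000, 0.227517) = 0.838236
  k3 = f(1.405000, 0.222132) = 0.840657
  k4 = f(1.540000, 0.335948) = 0.777139
  w ← 0.108970 + (0.27/6)·(k1 + 2k2 + 2k3 + k4) = 0.334558
w(1.54) ≈ 0.3346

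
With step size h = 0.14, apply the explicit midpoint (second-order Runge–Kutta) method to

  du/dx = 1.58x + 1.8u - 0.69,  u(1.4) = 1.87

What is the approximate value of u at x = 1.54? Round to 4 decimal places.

Midpoint: k1 = f(x_n, u_n); k2 = f(x_n + h/2, u_n + (h/2)·k1); u_{n+1} = u_n + h·k2.
x=1.400000, u=1.870000:
  k1 = f(1.400000, 1.870000) = 4.888000
  k2 = f(1.470000, 2.212160) = 5.614488
  u ← 1.870000 + 0.14·5.614488 = 2.656028
u(1.54) ≈ 2.6560

2.6560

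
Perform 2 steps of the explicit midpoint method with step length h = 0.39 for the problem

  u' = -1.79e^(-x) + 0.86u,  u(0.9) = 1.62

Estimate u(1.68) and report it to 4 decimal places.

Midpoint: k1 = f(x_n, u_n); k2 = f(x_n + h/2, u_n + (h/2)·k1); u_{n+1} = u_n + h·k2.
x=0.900000, u=1.620000:
  k1 = f(0.900000, 1.620000) = 0.665440
  k2 = f(1.095000, 1.749761) = 0.905968
  u ← 1.620000 + 0.39·0.905968 = 1.973328
x=1.290000, u=1.973328:
  k1 = f(1.290000, 1.973328) = 1.204327
  k2 = f(1.485000, 2.208171) = 1.493588
  u ← 1.973328 + 0.39·1.493588 = 2.555827
u(1.68) ≈ 2.5558

2.5558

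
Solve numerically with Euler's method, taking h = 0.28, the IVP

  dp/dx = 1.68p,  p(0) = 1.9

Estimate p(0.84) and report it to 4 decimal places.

6.0403

Euler: p_{n+1} = p_n + h·f(x_n, p_n).
x=0.000000, p=1.900000: f=3.192000 → p ← 1.900000 + 0.28·3.192000 = 2.793760
x=0.280000, p=2.793760: f=4.693517 → p ← 2.793760 + 0.28·4.693517 = 4.107945
x=0.560000, p=4.107945: f=6.901347 → p ← 4.107945 + 0.28·6.901347 = 6.040322
p(0.84) ≈ 6.0403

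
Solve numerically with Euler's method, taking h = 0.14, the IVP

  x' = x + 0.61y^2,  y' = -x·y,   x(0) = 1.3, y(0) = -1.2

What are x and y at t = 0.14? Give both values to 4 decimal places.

1.6050, -0.9816

Euler on (x,y): x_{n+1} = x_n + h·x', y_{n+1} = y_n + h·y'.
0.000000: (1.300000, -1.200000); f=(2.178400, 1.560000) → (1.604976, -0.981600)
(x(0.14), y(0.14)) ≈ (1.6050, -0.9816)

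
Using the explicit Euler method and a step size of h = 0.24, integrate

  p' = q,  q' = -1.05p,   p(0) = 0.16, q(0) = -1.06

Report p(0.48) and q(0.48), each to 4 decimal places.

-0.3585, -1.0765

Euler on (p,q): p_{n+1} = p_n + h·p', q_{n+1} = q_n + h·q'.
0.000000: (0.160000, -1.060000); f=(-1.060000, -0.168000) → (-0.094400, -1.100320)
0.240000: (-0.094400, -1.100320); f=(-1.100320, 0.099120) → (-0.358477, -1.076531)
(p(0.48), q(0.48)) ≈ (-0.3585, -1.0765)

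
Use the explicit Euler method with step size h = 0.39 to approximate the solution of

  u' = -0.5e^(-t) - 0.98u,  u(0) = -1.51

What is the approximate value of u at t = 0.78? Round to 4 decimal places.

-0.8288

Euler: u_{n+1} = u_n + h·f(t_n, u_n).
t=0.000000, u=-1.510000: f=0.979800 → u ← -1.510000 + 0.39·0.979800 = -1.127878
t=0.390000, u=-1.127878: f=0.766792 → u ← -1.127878 + 0.39·0.766792 = -0.828829
u(0.78) ≈ -0.8288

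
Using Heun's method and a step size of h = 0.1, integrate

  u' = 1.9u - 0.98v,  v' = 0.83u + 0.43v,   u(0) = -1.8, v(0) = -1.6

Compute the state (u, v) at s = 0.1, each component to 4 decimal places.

Heun on (u,v): k1 = f(s_n, state_n); k2 = f(s_n + h, state_n + h·k1); state_{n+1} = state_n + (h/2)·(k1 + k2).
0.000000: (-1.800000, -1.600000)
  k1 = (-1.852000, -2.182000)
  predictor → (-1.985200, -1.818200)
  k2 = (-1.990044, -2.429542)
  → (-1.992102, -1.830577)
(u(0.1), v(0.1)) ≈ (-1.9921, -1.8306)

-1.9921, -1.8306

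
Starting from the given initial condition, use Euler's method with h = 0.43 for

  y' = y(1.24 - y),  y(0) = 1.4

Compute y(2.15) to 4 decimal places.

Euler: y_{n+1} = y_n + h·f(t_n, y_n).
t=0.000000, y=1.400000: f=-0.224000 → y ← 1.400000 + 0.43·(-0.224000) = 1.303680
t=0.430000, y=1.303680: f=-0.083018 → y ← 1.303680 + 0.43·(-0.083018) = 1.267982
t=0.860000, y=1.267982: f=-0.035481 → y ← 1.267982 + 0.43·(-0.035481) = 1.252725
t=1.290000, y=1.252725: f=-0.015941 → y ← 1.252725 + 0.43·(-0.015941) = 1.245871
t=1.720000, y=1.245871: f=-0.007314 → y ← 1.245871 + 0.43·(-0.007314) = 1.242726
y(2.15) ≈ 1.2427

1.2427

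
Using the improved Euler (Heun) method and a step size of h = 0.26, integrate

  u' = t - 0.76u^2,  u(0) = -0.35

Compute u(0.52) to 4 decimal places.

Heun: k1 = f(t_n, u_n); k2 = f(t_n + h, u_n + h·k1); u_{n+1} = u_n + (h/2)·(k1 + k2).
t=0.000000, u=-0.350000:
  k1 = f(0.000000, -0.350000) = -0.093100
  k2 = f(0.260000, -0.374206) = 0.153577
  u ← -0.350000 + (0.26/2)·(-0.093100 + 0.153577) = -0.342138
t=0.260000, u=-0.342138:
  k1 = f(0.260000, -0.342138) = 0.171036
  k2 = f(0.520000, -0.297669) = 0.452659
  u ← -0.342138 + (0.26/2)·(0.171036 + 0.452659) = -0.261058
u(0.52) ≈ -0.2611

-0.2611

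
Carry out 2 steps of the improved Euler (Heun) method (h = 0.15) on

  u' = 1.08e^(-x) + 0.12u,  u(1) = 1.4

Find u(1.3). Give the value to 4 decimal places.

Heun: k1 = f(x_n, u_n); k2 = f(x_n + h, u_n + h·k1); u_{n+1} = u_n + (h/2)·(k1 + k2).
x=1.000000, u=1.400000:
  k1 = f(1.000000, 1.400000) = 0.565310
  k2 = f(1.150000, 1.484796) = 0.520143
  u ← 1.400000 + (0.15/2)·(0.565310 + 0.520143) = 1.481409
x=1.150000, u=1.481409:
  k1 = f(1.150000, 1.481409) = 0.519737
  k2 = f(1.300000, 1.559369) = 0.481459
  u ← 1.481409 + (0.15/2)·(0.519737 + 0.481459) = 1.556499
u(1.3) ≈ 1.5565

1.5565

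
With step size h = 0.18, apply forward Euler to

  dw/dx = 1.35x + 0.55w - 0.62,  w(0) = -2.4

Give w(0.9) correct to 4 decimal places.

Euler: w_{n+1} = w_n + h·f(x_n, w_n).
x=0.000000, w=-2.400000: f=-1.940000 → w ← -2.400000 + 0.18·(-1.940000) = -2.749200
x=0.180000, w=-2.749200: f=-1.889060 → w ← -2.749200 + 0.18·(-1.889060) = -3.089231
x=0.360000, w=-3.089231: f=-1.833077 → w ← -3.089231 + 0.18·(-1.833077) = -3.419185
x=0.540000, w=-3.419185: f=-1.771552 → w ← -3.419185 + 0.18·(-1.771552) = -3.738064
x=0.720000, w=-3.738064: f=-1.703935 → w ← -3.738064 + 0.18·(-1.703935) = -4.044772
w(0.9) ≈ -4.0448

-4.0448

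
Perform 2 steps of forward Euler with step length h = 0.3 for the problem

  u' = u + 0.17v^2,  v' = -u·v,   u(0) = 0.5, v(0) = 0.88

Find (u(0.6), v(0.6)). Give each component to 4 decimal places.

Euler on (u,v): u_{n+1} = u_n + h·u', v_{n+1} = v_n + h·v'.
0.000000: (0.500000, 0.880000); f=(0.631648, -0.440000) → (0.689494, 0.748000)
0.300000: (0.689494, 0.748000); f=(0.784610, -0.515742) → (0.924877, 0.593277)
(u(0.6), v(0.6)) ≈ (0.9249, 0.5933)

0.9249, 0.5933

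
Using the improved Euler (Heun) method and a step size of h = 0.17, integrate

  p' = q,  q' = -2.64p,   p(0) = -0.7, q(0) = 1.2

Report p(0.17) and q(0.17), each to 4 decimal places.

-0.4693, 1.4684

Heun on (p,q): k1 = f(t_n, state_n); k2 = f(t_n + h, state_n + h·k1); state_{n+1} = state_n + (h/2)·(k1 + k2).
0.000000: (-0.700000, 1.200000)
  k1 = (1.200000, 1.848000)
  predictor → (-0.496000, 1.514160)
  k2 = (1.514160, 1.309440)
  → (-0.469296, 1.468382)
(p(0.17), q(0.17)) ≈ (-0.4693, 1.4684)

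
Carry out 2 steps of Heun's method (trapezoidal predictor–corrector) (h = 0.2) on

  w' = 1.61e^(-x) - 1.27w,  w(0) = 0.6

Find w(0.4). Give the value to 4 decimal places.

0.7657

Heun: k1 = f(x_n, w_n); k2 = f(x_n + h, w_n + h·k1); w_{n+1} = w_n + (h/2)·(k1 + k2).
x=0.000000, w=0.600000:
  k1 = f(0.000000, 0.600000) = 0.848000
  k2 = f(0.200000, 0.769600) = 0.340765
  w ← 0.600000 + (0.2/2)·(0.848000 + 0.340765) = 0.718876
x=0.200000, w=0.718876:
  k1 = f(0.200000, 0.718876) = 0.405183
  k2 = f(0.400000, 0.799913) = 0.063326
  w ← 0.718876 + (0.2/2)·(0.405183 + 0.063326) = 0.765727
w(0.4) ≈ 0.7657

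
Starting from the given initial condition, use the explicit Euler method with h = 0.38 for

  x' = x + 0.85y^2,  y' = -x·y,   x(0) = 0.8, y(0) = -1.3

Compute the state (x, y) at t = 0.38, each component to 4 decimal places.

Euler on (x,y): x_{n+1} = x_n + h·x', y_{n+1} = y_n + h·y'.
0.000000: (0.800000, -1.300000); f=(2.236500, 1.040000) → (1.649870, -0.904800)
(x(0.38), y(0.38)) ≈ (1.6499, -0.9048)

1.6499, -0.9048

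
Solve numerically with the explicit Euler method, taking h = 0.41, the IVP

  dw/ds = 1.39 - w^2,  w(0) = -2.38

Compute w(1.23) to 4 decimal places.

-55.7533

Euler: w_{n+1} = w_n + h·f(s_n, w_n).
s=0.000000, w=-2.380000: f=-4.274400 → w ← -2.380000 + 0.41·(-4.274400) = -4.132504
s=0.410000, w=-4.132504: f=-15.687589 → w ← -4.132504 + 0.41·(-15.687589) = -10.564416
s=0.820000, w=-10.564416: f=-110.216877 → w ← -10.564416 + 0.41·(-110.216877) = -55.753335
w(1.23) ≈ -55.7533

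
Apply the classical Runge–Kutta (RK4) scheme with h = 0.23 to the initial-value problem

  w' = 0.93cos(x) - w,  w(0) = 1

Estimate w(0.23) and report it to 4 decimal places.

RK4: k1 = f(x_n, w_n); k2 = f(x_n + h/2, w_n + (h/2)·k1); k3 = f(x_n + h/2, w_n + (h/2)·k2); k4 = f(x_n + h, w_n + h·k3); w_{n+1} = w_n + (h/6)·(k1 + 2k2 + 2k3 + k4).
x=0.000000, w=1.000000:
  k1 = f(0.000000, 1.000000) = -0.070000
  k2 = f(0.115000, 0.991950) = -0.068093
  k3 = f(0.115000, 0.992169) = -0.068312
  k4 = f(0.230000, 0.984288) = -0.078778
  w ← 1.000000 + (0.23/6)·(k1 + 2k2 + 2k3 + k4) = 0.983839
w(0.23) ≈ 0.9838

0.9838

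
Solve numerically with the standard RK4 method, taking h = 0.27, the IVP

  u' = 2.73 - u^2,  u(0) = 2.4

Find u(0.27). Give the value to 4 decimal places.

1.9280

RK4: k1 = f(x_n, u_n); k2 = f(x_n + h/2, u_n + (h/2)·k1); k3 = f(x_n + h/2, u_n + (h/2)·k2); k4 = f(x_n + h, u_n + h·k3); u_{n+1} = u_n + (h/6)·(k1 + 2k2 + 2k3 + k4).
x=0.000000, u=2.400000:
  k1 = f(0.000000, 2.400000) = -3.030000
  k2 = f(0.135000, 1.990950) = -1.233882
  k3 = f(0.135000, 2.233426) = -2.258191
  k4 = f(0.270000, 1.790288) = -0.475132
  u ← 2.400000 + (0.27/6)·(k1 + 2k2 + 2k3 + k4) = 1.927982
u(0.27) ≈ 1.9280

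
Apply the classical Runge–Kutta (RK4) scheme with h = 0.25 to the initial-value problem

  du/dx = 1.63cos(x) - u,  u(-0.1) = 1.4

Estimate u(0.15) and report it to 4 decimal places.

1.4498

RK4: k1 = f(x_n, u_n); k2 = f(x_n + h/2, u_n + (h/2)·k1); k3 = f(x_n + h/2, u_n + (h/2)·k2); k4 = f(x_n + h, u_n + h·k3); u_{n+1} = u_n + (h/6)·(k1 + 2k2 + 2k3 + k4).
x=-0.100000, u=1.400000:
  k1 = f(-0.100000, 1.400000) = 0.221857
  k2 = f(0.025000, 1.427732) = 0.201759
  k3 = f(0.025000, 1.425220) = 0.204271
  k4 = f(0.150000, 1.451068) = 0.160629
  u ← 1.400000 + (0.25/6)·(k1 + 2k2 + 2k3 + k4) = 1.449773
u(0.15) ≈ 1.4498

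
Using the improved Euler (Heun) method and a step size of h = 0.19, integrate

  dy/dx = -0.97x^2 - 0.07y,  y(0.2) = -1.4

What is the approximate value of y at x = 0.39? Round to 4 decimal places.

Heun: k1 = f(x_n, y_n); k2 = f(x_n + h, y_n + h·k1); y_{n+1} = y_n + (h/2)·(k1 + k2).
x=0.200000, y=-1.400000:
  k1 = f(0.200000, -1.400000) = 0.059200
  k2 = f(0.390000, -1.388752) = -0.050324
  y ← -1.400000 + (0.19/2)·(0.059200 + (-0.050324)) = -1.399157
y(0.39) ≈ -1.3992

-1.3992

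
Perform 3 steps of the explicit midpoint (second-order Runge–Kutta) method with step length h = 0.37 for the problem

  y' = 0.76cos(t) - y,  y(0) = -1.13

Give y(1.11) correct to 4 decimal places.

Midpoint: k1 = f(t_n, y_n); k2 = f(t_n + h/2, y_n + (h/2)·k1); y_{n+1} = y_n + h·k2.
t=0.000000, y=-1.130000:
  k1 = f(0.000000, -1.130000) = 1.890000
  k2 = f(0.185000, -0.780350) = 1.527382
  y ← -1.130000 + 0.37·1.527382 = -0.564869
t=0.370000, y=-0.564869:
  k1 = f(0.370000, -0.564869) = 1.273438
  k2 = f(0.555000, -0.329283) = 0.975207
  y ← -0.564869 + 0.37·0.975207 = -0.204042
t=0.740000, y=-0.204042:
  k1 = f(0.740000, -0.204042) = 0.765278
  k2 = f(0.925000, -0.062466) = 0.519860
  y ← -0.204042 + 0.37·0.519860 = -0.011694
y(1.11) ≈ -0.0117

-0.0117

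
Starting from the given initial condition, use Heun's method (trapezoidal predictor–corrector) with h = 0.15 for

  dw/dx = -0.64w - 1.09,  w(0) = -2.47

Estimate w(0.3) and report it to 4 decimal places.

-2.3362

Heun: k1 = f(x_n, w_n); k2 = f(x_n + h, w_n + h·k1); w_{n+1} = w_n + (h/2)·(k1 + k2).
x=0.000000, w=-2.470000:
  k1 = f(0.000000, -2.470000) = 0.490800
  k2 = f(0.150000, -2.396380) = 0.443683
  w ← -2.470000 + (0.15/2)·(0.490800 + 0.443683) = -2.399914
x=0.150000, w=-2.399914:
  k1 = f(0.150000, -2.399914) = 0.445945
  k2 = f(0.300000, -2.333022) = 0.403134
  w ← -2.399914 + (0.15/2)·(0.445945 + 0.403134) = -2.336233
w(0.3) ≈ -2.3362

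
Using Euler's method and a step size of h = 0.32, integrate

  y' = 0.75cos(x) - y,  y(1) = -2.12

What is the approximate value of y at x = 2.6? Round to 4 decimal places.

-0.4877

Euler: y_{n+1} = y_n + h·f(x_n, y_n).
x=1.000000, y=-2.120000: f=2.525227 → y ← -2.120000 + 0.32·2.525227 = -1.311927
x=1.320000, y=-1.311927: f=1.498059 → y ← -1.311927 + 0.32·1.498059 = -0.832549
x=1.640000, y=-0.832549: f=0.780687 → y ← -0.832549 + 0.32·0.780687 = -0.582729
x=1.960000, y=-0.582729: f=0.298140 → y ← -0.582729 + 0.32·0.298140 = -0.487324
x=2.280000, y=-0.487324: f=-0.001098 → y ← -0.487324 + 0.32·(-0.001098) = -0.487675
y(2.6) ≈ -0.4877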